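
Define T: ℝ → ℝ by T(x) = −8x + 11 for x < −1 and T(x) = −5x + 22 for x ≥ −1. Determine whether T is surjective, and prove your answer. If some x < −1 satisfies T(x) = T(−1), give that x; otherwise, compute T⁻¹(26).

-2

Both pieces are strictly decreasing (slopes −8 and −5), so each is injective on its own interval.
The left piece maps (−∞, −1) onto (19, ∞); the right piece maps [−1, ∞) onto (−∞, 27].
The union (19, ∞) ∪ (−∞, 27] covers ℝ, so T is surjective.
For the follow-up: the images overlap, so an x < −1 with T(x) = T(−1) exists. T(−1) = 27; solving −8x + 11 = 27 for x < −1 gives x = (27 − 11)/(−8) = −2.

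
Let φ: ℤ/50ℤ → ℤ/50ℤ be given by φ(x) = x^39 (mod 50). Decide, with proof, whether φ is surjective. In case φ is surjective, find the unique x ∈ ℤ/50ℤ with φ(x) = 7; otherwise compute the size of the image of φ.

42

φ(0) = 0^39 = 0.
φ(10): Repeated squaring mod 50: 10^1 ≡ 10, 10^2 ≡ 10² = 100 ≡ 0, 10^4 ≡ 0² = 0, 10^8 ≡ 0² = 0, 10^16 ≡ 0² = 0, 10^32 ≡ 0² = 0. Since 39 = 32 + 4 + 2 + 1, 10^39 ≡ 0·0·0·10: 0·0 = 0, then 0·0 = 0, then 0·10 = 0. So 10^39 ≡ 0 (mod 50).
So φ(0) = φ(10) = 0 while 0 ≠ 10, therefore φ is not injective.
A non-injective map from the 50-element set ℤ/50ℤ to itself takes at most 49 distinct values, so it cannot be surjective. Therefore φ is not surjective.
Since φ is not surjective, we determine |image(φ)|. Computing x^39 mod 50 for each x (by repeated squaring, reducing mod 50 at every step), the values φ(0), φ(1), …, φ(49) are: 0, 1, 38, 17, 44, 25, 46, 43, 22, 39, 0, 41, 48, 27, 34, 25, 36, 3, 32, 29, 0, 31, 8, 37, 24, 25, 26, 13, 42, 19, 0, 21, 18, 47, 14, 25, 16, 23, 2, 9, 0, 11, 28, 7, 4, 25, 6, 33, 12, 49.
The distinct values are {0, 1, 2, 3, 4, 6, 7, 8, 9, 11, 12, 13, 14, 16, 17, 18, 19, 21, 22, 23, 24, 25, 26, 27, 28, 29, 31, 32, 33, 34, 36, 37, 38, 39, 41, 42, 43, 44, 46, 47, 48, 49}; there are 42 of them.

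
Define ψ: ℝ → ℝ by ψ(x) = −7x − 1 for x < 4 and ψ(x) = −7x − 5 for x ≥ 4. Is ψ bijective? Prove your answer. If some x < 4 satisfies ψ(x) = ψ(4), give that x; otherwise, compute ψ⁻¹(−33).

4

Both pieces are strictly decreasing (slopes −7 and −7), so each is injective on its own interval.
The left piece maps (−∞, 4) onto (−29, ∞); the right piece maps [4, ∞) onto (−∞, −33].
The images leave a gap (−29 has no preimage), so ψ is not surjective, hence not bijective.
Because the two images are disjoint, no x < 4 has ψ(x) = ψ(4), so we compute ψ⁻¹(−33): −33 lies in (−∞, −33], so solve −7x − 5 = −33: x = (−33 + 5)/(−7) = 4.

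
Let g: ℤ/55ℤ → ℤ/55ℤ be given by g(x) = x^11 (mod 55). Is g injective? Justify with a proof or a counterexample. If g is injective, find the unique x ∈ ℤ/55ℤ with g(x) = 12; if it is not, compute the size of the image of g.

Computing x^11 mod 55 for each x (by repeated squaring, reducing mod 55 at every step), the values g(0), g(1), …, g(54) are: 0, 1, 13, 47, 4, 5, 6, 18, 52, 9, 10, 11, 23, 2, 14, 15, 16, 28, 7, 19, 20, 21, 33, 12, 24, 25, 26, 38, 17, 29, 30, 31, 43, 22, 34, 35, 36, 48, 27, 39, 40, 41, 53, 32, 44, 45, 46, 3, 37, 49, 50, 51, 8, 42, 54.
Every element of ℤ/55ℤ appears exactly once in this list, so g is a bijection, and in particular injective.
Since g is injective, we read off the preimage of 12 from the same table: g(23) = 12, so g⁻¹(12) = 23.

23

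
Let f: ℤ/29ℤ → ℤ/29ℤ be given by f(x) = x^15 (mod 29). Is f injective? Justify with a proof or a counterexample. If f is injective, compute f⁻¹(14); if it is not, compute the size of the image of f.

Since 29 is prime, the nonzero elements of ℤ/29ℤ form a cyclic group of order 28.
As gcd(15, 28) = 1, raising to the 15th power is a bijection on this group: if u^15 ≡ v^15 then (uv^{−1})^15 = 1, and the only element of order dividing gcd(15, 28) = 1 is 1, so u = v.
With f(0) = 0 this makes f injective on all of ℤ/29ℤ, hence bijective (finite equal-size domain and codomain). In particular f is injective.
Since f is injective, we find the preimage of 14. The inverse of x ↦ x^15 on (ℤ/29ℤ)^× is x ↦ x^15, because 15·15 = 225 = 8·28 + 1 ≡ 1 (mod 28) and x^{28} = 1 for x ≠ 0 (Fermat). So f⁻¹(14) = 14^15 mod 29.
Repeated squaring mod 29: 14^1 ≡ 14, 14^2 ≡ 14² = 196 ≡ 22, 14^4 ≡ 22² = 484 ≡ 20, 14^8 ≡ 20² = 400 ≡ 23. Since 15 = 8 + 4 + 2 + 1, 14^15 ≡ 23·20·22·14: 23·20 = 460 ≡ 25, then 25·22 = 550 ≡ 28, then 28·14 = 392 ≡ 15. So 14^15 ≡ 15 (mod 29).
Hence f⁻¹(14) = 15.

15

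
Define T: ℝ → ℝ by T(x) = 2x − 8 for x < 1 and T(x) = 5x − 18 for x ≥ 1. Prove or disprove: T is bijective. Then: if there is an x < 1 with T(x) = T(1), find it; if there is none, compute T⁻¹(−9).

Both pieces are strictly increasing (slopes 2 and 5), so each is injective on its own interval.
The left piece maps (−∞, 1) onto (−∞, −6); the right piece maps [1, ∞) onto [−13, ∞).
These images overlap. In particular T(1) = −13 (right piece), and solving 2x − 8 = −13 on the left piece gives x = −5/2 < 1.
So T(−5/2) = T(1) with −5/2 ≠ 1, and T is not injective, hence not bijective. This x = −5/2 is the requested value below 1.

-5/2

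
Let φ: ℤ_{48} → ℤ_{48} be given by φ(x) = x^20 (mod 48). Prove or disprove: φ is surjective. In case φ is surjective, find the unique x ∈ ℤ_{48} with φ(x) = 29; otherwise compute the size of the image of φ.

4

φ(2): Repeated squaring mod 48: 2^1 ≡ 2, 2^2 ≡ 2² = 4, 2^4 ≡ 4² = 16, 2^8 ≡ 16² = 256 ≡ 16, 2^16 ≡ 16² = 256 ≡ 16. Since 20 = 16 + 4, 2^20 ≡ 16·16: 16·16 = 256 ≡ 16. So 2^20 ≡ 16 (mod 48).
φ(4): Repeated squaring mod 48: 4^1 ≡ 4, 4^2 ≡ 4² = 16, 4^4 ≡ 16² = 256 ≡ 16, 4^8 ≡ 16² = 256 ≡ 16, 4^16 ≡ 16² = 256 ≡ 16. Since 20 = 16 + 4, 4^20 ≡ 16·16: 16·16 = 256 ≡ 16. So 4^20 ≡ 16 (mod 48).
So φ(2) = φ(4) = 16 while 2 ≠ 4, thus φ is not injective.
A non-injective map from the 48-element set ℤ_{48} to itself takes at most 47 distinct values, so it cannot be surjective. Hence φ is not surjective.
Since φ is not surjective, we determine |image(φ)|. Computing x^20 mod 48 for each x (by repeated squaring, reducing mod 48 at every step), the values φ(0), φ(1), …, φ(47) are: 0, 1, 16, 33, 16, 1, 0, 1, 16, 33, 16, 1, 0, 1, 16, 33, 16, 1, 0, 1, 16, 33, 16, 1, 0, 1, 16, 33, 16, 1, 0, 1, 16, 33, 16, 1, 0, 1, 16, 33, 16, 1, 0, 1, 16, 33, 16, 1.
The distinct values are {0, 1, 16, 33}; there are 4 of them.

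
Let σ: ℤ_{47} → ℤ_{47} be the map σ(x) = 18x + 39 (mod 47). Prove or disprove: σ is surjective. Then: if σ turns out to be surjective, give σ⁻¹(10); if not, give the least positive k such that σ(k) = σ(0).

Recall that σ is surjective if every y in the codomain equals σ(x) for some x in the domain.
Since gcd(18, 47) = 1, 18 is invertible modulo 47. Euclid's algorithm: 47 = 2·18 + 11, 18 = 1·11 + 7, 11 = 1·7 + 4, 7 = 1·4 + 3, 4 = 1·3 + 1; back-substituting gives 1 = 34·18 − 13·47, so 18⁻¹ ≡ 34 (mod 47).
For any y ∈ ℤ_{47}, x = 34(y − 39) mod 47 satisfies σ(x) = 18·34(y − 39) + 39 ≡ y (since 18·34 ≡ 1 mod 47). So every y has a preimage.
Therefore σ is surjective.
Since σ is surjective, we compute σ⁻¹(10): solve 18x + 39 ≡ 10 (mod 47), i.e. 18x ≡ 18 (mod 47).
Multiplying by 18⁻¹ = 34 gives x ≡ 34·18 = 612 = 13·47 + 1 ≡ 1 (mod 47).
Check: σ(1) = 18·1 + 39 = 57 = 1·47 + 10 ≡ 10 (mod 47).

1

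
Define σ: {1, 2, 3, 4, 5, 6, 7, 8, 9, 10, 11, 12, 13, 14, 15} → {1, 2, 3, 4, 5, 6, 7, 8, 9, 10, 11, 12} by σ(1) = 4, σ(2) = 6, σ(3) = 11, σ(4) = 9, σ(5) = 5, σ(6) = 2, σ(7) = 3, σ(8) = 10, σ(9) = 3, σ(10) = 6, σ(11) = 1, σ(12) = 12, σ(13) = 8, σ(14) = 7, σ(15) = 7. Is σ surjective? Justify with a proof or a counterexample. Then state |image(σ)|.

Every element of the codomain has a preimage: 1 = σ(11), 2 = σ(6), 3 = σ(7), 4 = σ(1), 5 = σ(5), 6 = σ(2), 7 = σ(14), 8 = σ(13), 9 = σ(4), 10 = σ(8), 11 = σ(3), 12 = σ(12).
Therefore σ is surjective.
The image of σ is {1, 2, 3, 4, 5, 6, 7, 8, 9, 10, 11, 12}, which has 12 elements.

12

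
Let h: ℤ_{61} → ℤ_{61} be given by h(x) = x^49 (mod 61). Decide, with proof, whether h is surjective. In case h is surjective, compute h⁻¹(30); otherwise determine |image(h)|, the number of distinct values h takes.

Since 61 is prime, the nonzero elements of ℤ_{61} form a cyclic group of order 60.
As gcd(49, 60) = 1, raising to the 49th power is a bijection on this group: if u^49 ≡ v^49 then (uv^{−1})^49 = 1, and the only element of order dividing gcd(49, 60) = 1 is 1, so u = v.
With h(0) = 0 this makes h injective on all of ℤ_{61}, hence bijective (finite equal-size domain and codomain). In particular h is surjective.
Since h is surjective, we find the preimage of 30. The inverse of x ↦ x^49 on (ℤ_{61})^× is x ↦ x^49, because 49·49 = 2401 = 40·60 + 1 ≡ 1 (mod 60) and x^{60} = 1 for x ≠ 0 (Fermat). So h⁻¹(30) = 30^49 mod 61.
Repeated squaring mod 61: 30^1 ≡ 30, 30^2 ≡ 30² = 900 ≡ 46, 30^4 ≡ 46² = 2116 ≡ 42, 30^8 ≡ 42² = 1764 ≡ 56, 30^16 ≡ 56² = 3136 ≡ 25, 30^32 ≡ 25² = 625 ≡ 15. Since 49 = 32 + 16 + 1, 30^49 ≡ 15·25·30: 15·25 = 375 ≡ 9, then 9·30 = 270 ≡ 26. So 30^49 ≡ 26 (mod 61).
Hence h⁻¹(30) = 26.

26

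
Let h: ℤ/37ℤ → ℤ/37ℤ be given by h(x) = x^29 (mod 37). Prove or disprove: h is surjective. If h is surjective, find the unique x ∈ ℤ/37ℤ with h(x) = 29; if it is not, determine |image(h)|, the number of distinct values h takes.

14

Since 37 is prime, the nonzero elements of ℤ/37ℤ form a cyclic group of order 36.
As gcd(29, 36) = 1, raising to the 29th power is a bijection on this group: if x_1^29 ≡ x_2^29 then (x_1x_2^{−1})^29 = 1, and the only element of order dividing gcd(29, 36) = 1 is 1, so x_1 = x_2.
With h(0) = 0 this makes h injective on all of ℤ/37ℤ, hence bijective (finite equal-size domain and codomain). In particular h is surjective.
Since h is surjective, we find the preimage of 29. The inverse of x ↦ x^29 on (ℤ/37ℤ)^× is x ↦ x^5, because 29·5 = 145 = 4·36 + 1 ≡ 1 (mod 36) and x^{36} = 1 for x ≠ 0 (Fermat). So h⁻¹(29) = 29^5 mod 37.
Repeated squaring mod 37: 29^1 ≡ 29, 29^2 ≡ 29² = 841 ≡ 27, 29^4 ≡ 27² = 729 ≡ 26. Since 5 = 4 + 1, 29^5 ≡ 26·29: 26·29 = 754 ≡ 14. So 29^5 ≡ 14 (mod 37).
Hence h⁻¹(29) = 14.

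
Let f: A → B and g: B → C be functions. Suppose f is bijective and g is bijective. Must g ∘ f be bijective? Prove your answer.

Injectivity: if g(f(s)) = g(f(t)) then f(s) = f(t) (g injective) so s = t (f injective).
Surjectivity: for c ∈ C pick b with g(b) = c, then a with f(a) = b; then (g ∘ f)(a) = c.
So g ∘ f is bijective.

bijective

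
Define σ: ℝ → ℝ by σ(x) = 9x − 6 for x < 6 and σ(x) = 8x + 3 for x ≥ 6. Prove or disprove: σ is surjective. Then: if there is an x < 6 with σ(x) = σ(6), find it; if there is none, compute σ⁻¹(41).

47/9

Both pieces are strictly increasing (slopes 9 and 8), so each is injective on its own interval.
The left piece maps (−∞, 6) onto (−∞, 48); the right piece maps [6, ∞) onto [51, ∞).
The union (−∞, 48) ∪ [51, ∞) omits the interval between 48 and 51; in particular 48 has no preimage. So σ is not surjective.
Because the two images are disjoint, no x < 6 has σ(x) = σ(6), so we compute σ⁻¹(41): 41 lies in (−∞, 48), so solve 9x − 6 = 41: x = (41 + 6)/9 = 47/9.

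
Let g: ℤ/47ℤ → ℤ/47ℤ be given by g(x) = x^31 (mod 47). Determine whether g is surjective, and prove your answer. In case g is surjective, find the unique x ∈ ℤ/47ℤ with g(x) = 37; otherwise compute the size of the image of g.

Since 47 is prime, the nonzero elements of ℤ/47ℤ form a cyclic group of order 46.
As gcd(31, 46) = 1, raising to the 31st power is a bijection on this group: if a^31 ≡ b^31 then (ab^{−1})^31 = 1, and the only element of order dividing gcd(31, 46) = 1 is 1, so a = b.
With g(0) = 0 this makes g injective on all of ℤ/47ℤ, hence bijective (finite equal-size domain and codomain). In particular g is surjective.
Since g is surjective, we find the preimage of 37. The inverse of x ↦ x^31 on (ℤ/47ℤ)^× is x ↦ x^3, because 31·3 = 93 = 2·46 + 1 ≡ 1 (mod 46) and x^{46} = 1 for x ≠ 0 (Fermat). So g⁻¹(37) = 37^3 mod 47.
Repeated squaring mod 47: 37^1 ≡ 37, 37^2 ≡ 37² = 1369 ≡ 6. Since 3 = 2 + 1, 37^3 ≡ 6·37: 6·37 = 222 ≡ 34. So 37^3 ≡ 34 (mod 47).
Hence g⁻¹(37) = 34.

34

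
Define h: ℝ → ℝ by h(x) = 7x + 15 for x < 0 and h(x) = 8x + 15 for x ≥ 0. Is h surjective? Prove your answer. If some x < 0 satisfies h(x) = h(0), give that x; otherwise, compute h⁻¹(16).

Both pieces are strictly increasing (slopes 7 and 8), so each is injective on its own interval.
The left piece maps (−∞, 0) onto (−∞, 15); the right piece maps [0, ∞) onto [15, ∞).
These images together cover ℝ, so h is surjective.
Because the two images are disjoint, no x < 0 has h(x) = h(0), so we compute h⁻¹(16): 16 lies in [15, ∞), so solve 8x + 15 = 16: x = (16 − 15)/8 = 1/8.

1/8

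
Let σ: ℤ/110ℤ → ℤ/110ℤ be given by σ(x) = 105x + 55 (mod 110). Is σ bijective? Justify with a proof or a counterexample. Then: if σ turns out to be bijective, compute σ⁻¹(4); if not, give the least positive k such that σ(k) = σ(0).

We have gcd(105, 110) = 5 > 1. Taking a = 0 and b = 22: σ(0) = 55 and σ(22) = 105·22 + 55 = 2365 ≡ 55 (mod 110).
So σ(0) = σ(22) while 0 ≠ 22, hence σ is not injective, hence not bijective.
Since σ is not bijective, we find the least positive k with σ(k) = σ(0): this means 105k ≡ 0 (mod 110), i.e. 110 ∣ 105k. Since gcd(105, 110) = 5, dividing through by 5 this holds exactly when 22 ∣ 21k, and as gcd(21, 22) = 1, exactly when 22 ∣ k.
The smallest positive such k is 22.

22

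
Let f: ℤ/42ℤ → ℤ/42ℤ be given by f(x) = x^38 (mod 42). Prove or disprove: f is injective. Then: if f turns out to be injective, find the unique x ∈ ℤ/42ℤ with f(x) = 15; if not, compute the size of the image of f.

16

f(4): Repeated squaring mod 42: 4^1 ≡ 4, 4^2 ≡ 4² = 16, 4^4 ≡ 16² = 256 ≡ 4, 4^8 ≡ 4² = 16, 4^16 ≡ 16² = 256 ≡ 4, 4^32 ≡ 4² = 16. Since 38 = 32 + 4 + 2, 4^38 ≡ 16·4·16: 16·4 = 64 ≡ 22, then 22·16 = 352 ≡ 16. So 4^38 ≡ 16 (mod 42).
f(10): Repeated squaring mod 42: 10^1 ≡ 10, 10^2 ≡ 10² = 100 ≡ 16, 10^4 ≡ 16² = 256 ≡ 4, 10^8 ≡ 4² = 16, 10^16 ≡ 16² = 256 ≡ 4, 10^32 ≡ 4² = 16. Since 38 = 32 + 4 + 2, 10^38 ≡ 16·4·16: 16·4 = 64 ≡ 22, then 22·16 = 352 ≡ 16. So 10^38 ≡ 16 (mod 42).
So f(4) = f(10) = 16 while 4 ≠ 10, thus f is not injective.
Since f is not injective, we determine |image(f)|. Computing x^38 mod 42 for each x (by repeated squaring, reducing mod 42 at every step), the values f(0), f(1), …, f(41) are: 0, 1, 4, 9, 16, 25, 36, 7, 22, 39, 16, 37, 18, 1, 28, 15, 4, 37, 30, 25, 22, 21, 22, 25, 30, 37, 4, 15, 28, 1, 18, 37, 16, 39, 22, 7, 36, 25, 16, 9, 4, 1.
The distinct values are {0, 1, 4, 7, 9, 15, 16, 18, 21, 22, 25, 28, 30, 36, 37, 39}; there are 16 of them.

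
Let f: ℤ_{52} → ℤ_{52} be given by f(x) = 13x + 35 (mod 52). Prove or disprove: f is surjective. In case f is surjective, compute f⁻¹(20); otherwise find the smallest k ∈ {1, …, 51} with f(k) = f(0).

Recall: surjectivity means every element of the codomain has a preimage under f.
Since gcd(13, 52) = 13, we have 13x ≡ 0 (mod 13) for all x, so f(x) ≡ 9 (mod 13).
But 0 ≢ 9 (mod 13), so 0 ∈ ℤ_{52} has no preimage. So f is not surjective.
Since f is not surjective, we find the least positive k with f(k) = f(0): this means 13k ≡ 0 (mod 52), i.e. 52 ∣ 13k. Since gcd(13, 52) = 13, dividing through by 13 this holds exactly when 4 ∣ k.
The smallest positive such k is 4.

4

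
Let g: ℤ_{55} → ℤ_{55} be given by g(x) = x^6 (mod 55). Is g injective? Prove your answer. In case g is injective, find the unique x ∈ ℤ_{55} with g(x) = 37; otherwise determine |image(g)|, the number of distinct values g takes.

g(3): Repeated squaring mod 55: 3^1 ≡ 3, 3^2 ≡ 3² = 9, 3^4 ≡ 9² = 81 ≡ 26. Since 6 = 4 + 2, 3^6 ≡ 26·9: 26·9 = 234 ≡ 14. So 3^6 ≡ 14 (mod 55).
g(8): Repeated squaring mod 55: 8^1 ≡ 8, 8^2 ≡ 8² = 64 ≡ 9, 8^4 ≡ 9² = 81 ≡ 26. Since 6 = 4 + 2, 8^6 ≡ 26·9: 26·9 = 234 ≡ 14. So 8^6 ≡ 14 (mod 55).
So g(3) = g(8) = 14 while 3 ≠ 8, so g is not injective.
Since g is not injective, we determine |image(g)|. Computing x^6 mod 55 for each x (by repeated squaring, reducing mod 55 at every step), the values g(0), g(1), …, g(54) are: 0, 1, 9, 14, 26, 5, 16, 4, 14, 31, 45, 11, 34, 9, 36, 15, 16, 49, 4, 36, 20, 1, 44, 34, 31, 25, 26, 49, 49, 26, 25, 31, 34, 44, 1, 20, 36, 4, 49, 16, 15, 36, 9, 34, 11, 45, 31, 14, 4, 16, 5, 26, 14, 9, 1.
The distinct values are {0, 1, 4, 5, 9, 11, 14, 15, 16, 20, 25, 26, 31, 34, 36, 44, 45, 49}; there are 18 of them.

18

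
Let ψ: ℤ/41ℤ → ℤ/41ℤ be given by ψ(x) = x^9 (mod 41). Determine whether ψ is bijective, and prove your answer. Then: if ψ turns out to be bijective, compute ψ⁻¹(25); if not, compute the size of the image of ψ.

Since 41 is prime, the nonzero elements of ℤ/41ℤ form a cyclic group of order 40.
As gcd(9, 40) = 1, raising to the 9th power is a bijection on this group: if x_1^9 ≡ x_2^9 then (x_1x_2^{−1})^9 = 1, and the only element of order dividing gcd(9, 40) = 1 is 1, so x_1 = x_2.
With ψ(0) = 0 this makes ψ injective on all of ℤ/41ℤ, hence bijective (finite equal-size domain and codomain). In particular ψ is bijective.
Since ψ is bijective, we find the preimage of 25. The inverse of x ↦ x^9 on (ℤ/41ℤ)^× is x ↦ x^9, because 9·9 = 81 = 2·40 + 1 ≡ 1 (mod 40) and x^{40} = 1 for x ≠ 0 (Fermat). So ψ⁻¹(25) = 25^9 mod 41.
Repeated squaring mod 41: 25^1 ≡ 25, 25^2 ≡ 25² = 625 ≡ 10, 25^4 ≡ 10² = 100 ≡ 18, 25^8 ≡ 18² = 324 ≡ 37. Since 9 = 8 + 1, 25^9 ≡ 37·25: 37·25 = 925 ≡ 23. So 25^9 ≡ 23 (mod 41).
Hence ψ⁻¹(25) = 23.

23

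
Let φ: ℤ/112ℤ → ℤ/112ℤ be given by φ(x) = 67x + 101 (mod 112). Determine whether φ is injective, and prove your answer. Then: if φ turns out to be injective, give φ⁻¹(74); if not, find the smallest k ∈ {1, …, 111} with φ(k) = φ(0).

Recall: injectivity means: for all x_1, x_2 in the domain, φ(x_1) = φ(x_2) implies x_1 = x_2.
Suppose φ(x_1) = φ(x_2) in ℤ/112ℤ. Then 67x_1 + 101 ≡ 67x_2 + 101 (mod 112), thus 67(x_1 − x_2) ≡ 0 (mod 112).
Since gcd(67, 112) = 1, 67 is invertible modulo 112, hence x_1 − x_2 ≡ 0 (mod 112), i.e. x_1 = x_2.
Thus φ is injective.
We now compute 67⁻¹ mod 112 explicitly. Euclid's algorithm: 112 = 1·67 + 45, 67 = 1·45 + 22, 45 = 2·22 + 1; back-substituting gives 1 = 107·67 − 64·112, so 67⁻¹ ≡ 107 (mod 112).
Since φ is injective, we compute φ⁻¹(74): solve 67x + 101 ≡ 74 (mod 112), i.e. 67x ≡ 85 (mod 112).
Multiplying by 67⁻¹ = 107 gives x ≡ 107·85 = 9095 = 81·112 + 23 ≡ 23 (mod 112).
Check: φ(23) = 67·23 + 101 = 1642 = 14·112 + 74 ≡ 74 (mod 112).

23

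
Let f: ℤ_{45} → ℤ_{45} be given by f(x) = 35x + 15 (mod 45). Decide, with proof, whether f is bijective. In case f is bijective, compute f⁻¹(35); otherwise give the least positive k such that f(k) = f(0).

We have gcd(35, 45) = 5 > 1. Taking s = 0 and t = 9: f(0) = 15 and f(9) = 35·9 + 15 = 330 ≡ 15 (mod 45).
So f(0) = f(9) while 0 ≠ 9, hence f is not injective, hence not bijective.
Since f is not bijective, we find the least positive k with f(k) = f(0): this means 35k ≡ 0 (mod 45), i.e. 45 ∣ 35k. Since gcd(35, 45) = 5, dividing through by 5 this holds exactly when 9 ∣ 7k, and as gcd(7, 9) = 1, exactly when 9 ∣ k.
The smallest positive such k is 9.

9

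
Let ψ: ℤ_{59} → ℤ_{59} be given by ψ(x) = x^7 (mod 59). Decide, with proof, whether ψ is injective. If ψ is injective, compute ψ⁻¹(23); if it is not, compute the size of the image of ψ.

44

Since 59 is prime, the nonzero elements of ℤ_{59} form a cyclic group of order 58.
As gcd(7, 58) = 1, raising to the 7th power is a bijection on this group: if x_1^7 ≡ x_2^7 then (x_1x_2^{−1})^7 = 1, and the only element of order dividing gcd(7, 58) = 1 is 1, so x_1 = x_2.
With ψ(0) = 0 this makes ψ injective on all of ℤ_{59}, hence bijective (finite equal-size domain and codomain). In particular ψ is injective.
Since ψ is injective, we find the preimage of 23. The inverse of x ↦ x^7 on (ℤ_{59})^× is x ↦ x^25, because 7·25 = 175 = 3·58 + 1 ≡ 1 (mod 58) and x^{58} = 1 for x ≠ 0 (Fermat). So ψ⁻¹(23) = 23^25 mod 59.
Repeated squaring mod 59: 23^1 ≡ 23, 23^2 ≡ 23² = 529 ≡ 57, 23^4 ≡ 57² = 3249 ≡ 4, 23^8 ≡ 4² = 16, 23^16 ≡ 16² = 256 ≡ 20. Since 25 = 16 + 8 + 1, 23^25 ≡ 20·16·23: 20·16 = 320 ≡ 25, then 25·23 = 575 ≡ 44. So 23^25 ≡ 44 (mod 59).
Hence ψ⁻¹(23) = 44.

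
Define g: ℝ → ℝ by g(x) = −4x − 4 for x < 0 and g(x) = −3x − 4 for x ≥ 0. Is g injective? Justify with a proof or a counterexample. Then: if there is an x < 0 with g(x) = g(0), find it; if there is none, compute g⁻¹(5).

-9/4

Both pieces are strictly decreasing (slopes −4 and −3), so each is injective on its own interval.
The left piece maps (−∞, 0) onto (−4, ∞); the right piece maps [0, ∞) onto (−∞, −4].
These images are disjoint, so no value is attained by both pieces. Therefore g is injective.
Because the two images are disjoint, no x < 0 has g(x) = g(0), so we compute g⁻¹(5): 5 lies in (−4, ∞), so solve −4x − 4 = 5: x = (5 + 4)/(−4) = −9/4.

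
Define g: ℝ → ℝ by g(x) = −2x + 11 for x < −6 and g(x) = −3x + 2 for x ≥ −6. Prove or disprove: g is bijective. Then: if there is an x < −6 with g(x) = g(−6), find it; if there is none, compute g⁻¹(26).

-15/2

Both pieces are strictly decreasing (slopes −2 and −3), so each is injective on its own interval.
The left piece maps (−∞, −6) onto (23, ∞); the right piece maps [−6, ∞) onto (−∞, 20].
The images leave a gap (23 has no preimage), so g is not surjective, hence not bijective.
Because the two images are disjoint, no x < −6 has g(x) = g(−6), so we compute g⁻¹(26): 26 lies in (23, ∞), so solve −2x + 11 = 26: x = (26 − 11)/(−2) = −15/2.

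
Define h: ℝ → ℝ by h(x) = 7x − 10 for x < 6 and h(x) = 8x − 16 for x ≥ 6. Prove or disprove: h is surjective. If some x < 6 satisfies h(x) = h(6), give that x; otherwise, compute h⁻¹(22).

Both pieces are strictly increasing (slopes 7 and 8), so each is injective on its own interval.
The left piece maps (−∞, 6) onto (−∞, 32); the right piece maps [6, ∞) onto [32, ∞).
These images together cover ℝ, so h is surjective.
Because the two images are disjoint, no x < 6 has h(x) = h(6), so we compute h⁻¹(22): 22 lies in (−∞, 32), so solve 7x − 10 = 22: x = (22 + 10)/7 = 32/7.

32/7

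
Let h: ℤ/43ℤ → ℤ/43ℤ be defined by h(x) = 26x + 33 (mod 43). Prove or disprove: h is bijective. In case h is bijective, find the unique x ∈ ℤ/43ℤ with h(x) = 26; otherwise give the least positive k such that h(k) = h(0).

8

If h(a) = h(b), then 26a ≡ 26b (mod 43). Because gcd(26, 43) = 1, we may cancel 26 to get a ≡ b (mod 43).
We now compute 26⁻¹ mod 43 explicitly. Euclid's algorithm: 43 = 1·26 + 17, 26 = 1·17 + 9, 17 = 1·9 + 8, 9 = 1·8 + 1; back-substituting gives 1 = 5·26 − 3·43, so 26⁻¹ ≡ 5 (mod 43).
Then y ↦ 5(y − 33) is a two-sided inverse to h, so every y ∈ ℤ/43ℤ has a preimage.
Thus h is bijective.
Since h is bijective, we find h⁻¹(26): we need 26x ≡ 26 − 33 ≡ 36 (mod 43). Using 26⁻¹ = 5: x ≡ 5·36 = 180 = 4·43 + 8, so x = 8.
Check: h(8) = 26·8 + 33 = 241 = 5·43 + 26 ≡ 26 (mod 43).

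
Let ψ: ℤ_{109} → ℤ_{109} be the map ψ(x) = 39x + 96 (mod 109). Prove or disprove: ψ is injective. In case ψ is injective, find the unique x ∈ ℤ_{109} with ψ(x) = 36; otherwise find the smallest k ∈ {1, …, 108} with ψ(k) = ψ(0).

Recall: injectivity means: for all s, t in the domain, ψ(s) = ψ(t) implies s = t.
If ψ(s) = ψ(t), then 39s ≡ 39t (mod 109). Because gcd(39, 109) = 1, we may cancel 39 to get s ≡ t (mod 109).
Hence ψ is injective.
We now compute 39⁻¹ mod 109 explicitly. Euclid's algorithm: 109 = 2·39 + 31, 39 = 1·31 + 8, 31 = 3·8 + 7, 8 = 1·7 + 1; back-substituting gives 1 = 14·39 − 5·109, so 39⁻¹ ≡ 14 (mod 109).
Since ψ is injective, we compute ψ⁻¹(36): solve 39x + 96 ≡ 36 (mod 109), i.e. 39x ≡ 49 (mod 109).
Multiplying by 39⁻¹ = 14 gives x ≡ 14·49 = 686 = 6·109 + 32 ≡ 32 (mod 109).
Check: ψ(32) = 39·32 + 96 = 1344 = 12·109 + 36 ≡ 36 (mod 109).

32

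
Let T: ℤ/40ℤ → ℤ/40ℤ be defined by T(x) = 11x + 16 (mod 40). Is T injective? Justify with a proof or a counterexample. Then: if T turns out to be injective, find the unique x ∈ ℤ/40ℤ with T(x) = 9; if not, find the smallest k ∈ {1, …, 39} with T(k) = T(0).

3

Recall: T is injective if T(x_1) = T(x_2) implies x_1 = x_2.
If T(x_1) = T(x_2), then 11x_1 ≡ 11x_2 (mod 40). Because gcd(11, 40) = 1, we may cancel 11 to get x_1 ≡ x_2 (mod 40).
Thus T is injective.
We now compute 11⁻¹ mod 40 explicitly. Euclid's algorithm: 40 = 3·11 + 7, 11 = 1·7 + 4, 7 = 1·4 + 3, 4 = 1·3 + 1; back-substituting gives 1 = 11·11 − 3·40, so 11⁻¹ ≡ 11 (mod 40).
Since T is injective, we find T⁻¹(9): we need 11x ≡ 9 − 16 ≡ 33 (mod 40). Using 11⁻¹ = 11: x ≡ 11·33 = 363 = 9·40 + 3, so x = 3.
Check: T(3) = 11·3 + 16 = 49 = 1·40 + 9 ≡ 9 (mod 40).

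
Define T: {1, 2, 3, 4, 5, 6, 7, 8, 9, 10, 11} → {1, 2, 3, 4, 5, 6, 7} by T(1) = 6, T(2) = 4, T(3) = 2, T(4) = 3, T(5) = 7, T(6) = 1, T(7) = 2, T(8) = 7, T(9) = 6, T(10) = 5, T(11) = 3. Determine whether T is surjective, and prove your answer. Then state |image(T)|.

7

Every element of the codomain has a preimage: 1 = T(6), 2 = T(3), 3 = T(4), 4 = T(2), 5 = T(10), 6 = T(1), 7 = T(5).
Therefore T is surjective.
The image of T is {1, 2, 3, 4, 5, 6, 7}, which has 7 elements.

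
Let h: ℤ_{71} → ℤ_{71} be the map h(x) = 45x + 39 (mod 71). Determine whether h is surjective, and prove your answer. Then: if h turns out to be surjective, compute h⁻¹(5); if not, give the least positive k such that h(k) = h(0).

45

Since gcd(45, 71) = 1, 45 is invertible modulo 71. Euclid's algorithm: 71 = 1·45 + 26, 45 = 1·26 + 19, 26 = 1·19 + 7, 19 = 2·7 + 5, 7 = 1·5 + 2, 5 = 2·2 + 1; back-substituting gives 1 = 30·45 − 19·71, so 45⁻¹ ≡ 30 (mod 71).
Then y ↦ 30(y − 39) is a two-sided inverse to h, so every y ∈ ℤ_{71} has a preimage.
Therefore h is surjective.
Since h is surjective, we find h⁻¹(5): we need 45x ≡ 5 − 39 ≡ 37 (mod 71). Using 45⁻¹ = 30: x ≡ 30·37 = 1110 = 15·71 + 45, so x = 45.
Check: h(45) = 45·45 + 39 = 2064 = 29·71 + 5 ≡ 5 (mod 71).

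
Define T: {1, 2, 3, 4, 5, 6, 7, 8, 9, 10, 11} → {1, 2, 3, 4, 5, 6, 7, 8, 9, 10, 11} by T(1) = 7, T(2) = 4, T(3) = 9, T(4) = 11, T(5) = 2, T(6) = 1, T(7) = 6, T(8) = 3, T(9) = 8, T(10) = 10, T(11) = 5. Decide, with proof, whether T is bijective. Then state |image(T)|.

11

The values 7, 4, 9, 11, 2, 1, 6, 3, 8, 10, 5 are a permutation of {1, 2, 3, 4, 5, 6, 7, 8, 9, 10, 11}: each element appears exactly once.
So T is injective and surjective, hence bijective.
The image of T is {1, 2, 3, 4, 5, 6, 7, 8, 9, 10, 11}, which has 11 elements.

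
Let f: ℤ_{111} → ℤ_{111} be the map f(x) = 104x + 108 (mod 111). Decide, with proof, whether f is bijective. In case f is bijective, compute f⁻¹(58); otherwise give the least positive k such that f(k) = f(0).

23

If f(s) = f(t), then 104s ≡ 104t (mod 111). Because gcd(104, 111) = 1, we may cancel 104 to get s ≡ t (mod 111).
We now compute 104⁻¹ mod 111 explicitly. Euclid's algorithm: 111 = 1·104 + 7, 104 = 14·7 + 6, 7 = 1·6 + 1; back-substituting gives 1 = 95·104 − 89·111, so 104⁻¹ ≡ 95 (mod 111).
For any y ∈ ℤ_{111}, x = 95(y − 108) mod 111 satisfies f(x) = 104·95(y − 108) + 108 ≡ y (since 104·95 ≡ 1 mod 111). So every y has a preimage.
Hence f is bijective.
Since f is bijective, we find f⁻¹(58): we need 104x ≡ 58 − 108 ≡ 61 (mod 111). Using 104⁻¹ = 95: x ≡ 95·61 = 5795 = 52·111 + 23, so x = 23.
Check: f(23) = 104·23 + 108 = 2500 = 22·111 + 58 ≡ 58 (mod 111).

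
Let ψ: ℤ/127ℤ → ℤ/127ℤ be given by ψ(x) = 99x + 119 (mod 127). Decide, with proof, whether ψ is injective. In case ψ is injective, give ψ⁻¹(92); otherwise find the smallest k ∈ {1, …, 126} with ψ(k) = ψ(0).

69

By definition, injectivity means: for all s, t in the domain, ψ(s) = ψ(t) implies s = t.
Suppose ψ(s) = ψ(t) in ℤ/127ℤ. Then 99s + 119 ≡ 99t + 119 (mod 127), so 99(s − t) ≡ 0 (mod 127).
Since gcd(99, 127) = 1, 99 is invertible modulo 127, so s − t ≡ 0 (mod 127), i.e. s = t.
Therefore ψ is injective.
We now compute 99⁻¹ mod 127 explicitly. Euclid's algorithm: 127 = 1·99 + 28, 99 = 3·28 + 15, 28 = 1·15 + 13, 15 = 1·13 + 2, 13 = 6·2 + 1; back-substituting gives 1 = 68·99 − 53·127, so 99⁻¹ ≡ 68 (mod 127).
Since ψ is injective, we compute ψ⁻¹(92): solve 99x + 119 ≡ 92 (mod 127), i.e. 99x ≡ 100 (mod 127).
Multiplying by 99⁻¹ = 68 gives x ≡ 68·100 = 6800 = 53·127 + 69 ≡ 69 (mod 127).
Check: ψ(69) = 99·69 + 119 = 6950 = 54·127 + 92 ≡ 92 (mod 127).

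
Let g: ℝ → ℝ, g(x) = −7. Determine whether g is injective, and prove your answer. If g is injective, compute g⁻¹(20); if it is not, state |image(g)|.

g(0) = −7 = g(1) with 0 ≠ 1, so g is not injective.
Since g is not injective, we state |image(g)|: the image of g is {−7}, which has 1 element.

1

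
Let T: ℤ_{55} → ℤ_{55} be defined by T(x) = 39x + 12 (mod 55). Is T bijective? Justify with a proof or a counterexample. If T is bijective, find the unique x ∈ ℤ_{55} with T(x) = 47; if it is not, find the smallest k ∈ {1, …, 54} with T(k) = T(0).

Recall that T is injective if T(x_1) = T(x_2) implies x_1 = x_2.
If T(x_1) = T(x_2), then 39x_1 ≡ 39x_2 (mod 55). Because gcd(39, 55) = 1, we may cancel 39 to get x_1 ≡ x_2 (mod 55).
We now compute 39⁻¹ mod 55 explicitly. Euclid's algorithm: 55 = 1·39 + 16, 39 = 2·16 + 7, 16 = 2·7 + 2, 7 = 3·2 + 1; back-substituting gives 1 = 24·39 − 17·55, so 39⁻¹ ≡ 24 (mod 55).
For any y ∈ ℤ_{55}, x = 24(y − 12) mod 55 satisfies T(x) = 39·24(y − 12) + 12 ≡ y (since 39·24 ≡ 1 mod 55). So every y has a preimage.
Therefore T is bijective.
Since T is bijective, we find T⁻¹(47): we need 39x ≡ 47 − 12 ≡ 35 (mod 55). Using 39⁻¹ = 24: x ≡ 24·35 = 840 = 15·55 + 15, so x = 15.
Check: T(15) = 39·15 + 12 = 597 = 10·55 + 47 ≡ 47 (mod 55).

15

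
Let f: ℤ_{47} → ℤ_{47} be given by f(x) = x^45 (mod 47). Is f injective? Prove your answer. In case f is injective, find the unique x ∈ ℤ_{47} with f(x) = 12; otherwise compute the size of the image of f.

Since 47 is prime, the nonzero elements of ℤ_{47} form a cyclic group of order 46.
As gcd(45, 46) = 1, raising to the 45th power is a bijection on this group: if a^45 ≡ b^45 then (ab^{−1})^45 = 1, and the only element of order dividing gcd(45, 46) = 1 is 1, so a = b.
With f(0) = 0 this makes f injective on all of ℤ_{47}, hence bijective (finite equal-size domain and codomain). In particular f is injective.
Since f is injective, we find the preimage of 12. The inverse of x ↦ x^45 on (ℤ_{47})^× is x ↦ x^45, because 45·45 = 2025 = 44·46 + 1 ≡ 1 (mod 46) and x^{46} = 1 for x ≠ 0 (Fermat). So f⁻¹(12) = 12^45 mod 47.
Repeated squaring mod 47: 12^1 ≡ 12, 12^2 ≡ 12² = 144 ≡ 3, 12^4 ≡ 3² = 9, 12^8 ≡ 9² = 81 ≡ 34, 12^16 ≡ 34² = 1156 ≡ 28, 12^32 ≡ 28² = 784 ≡ 32. Since 45 = 32 + 8 + 4 + 1, 12^45 ≡ 32·34·9·12: 32·34 = 1088 ≡ 7, then 7·9 = 63 ≡ 16, then 16·12 = 192 ≡ 4. So 12^45 ≡ 4 (mod 47).
Hence f⁻¹(12) = 4.

4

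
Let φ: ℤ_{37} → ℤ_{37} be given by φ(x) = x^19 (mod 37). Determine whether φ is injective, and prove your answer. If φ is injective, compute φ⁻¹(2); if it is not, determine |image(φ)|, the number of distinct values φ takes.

Since 37 is prime, the nonzero elements of ℤ_{37} form a cyclic group of order 36.
As gcd(19, 36) = 1, raising to the 19th power is a bijection on this group: if u^19 ≡ v^19 then (uv^{−1})^19 = 1, and the only element of order dividing gcd(19, 36) = 1 is 1, so u = v.
With φ(0) = 0 this makes φ injective on all of ℤ_{37}, hence bijective (finite equal-size domain and codomain). In particular φ is injective.
Since φ is injective, we find the preimage of 2. The inverse of x ↦ x^19 on (ℤ_{37})^× is x ↦ x^19, because 19·19 = 361 = 10·36 + 1 ≡ 1 (mod 36) and x^{36} = 1 for x ≠ 0 (Fermat). So φ⁻¹(2) = 2^19 mod 37.
Repeated squaring mod 37: 2^1 ≡ 2, 2^2 ≡ 2² = 4, 2^4 ≡ 4² = 16, 2^8 ≡ 16² = 256 ≡ 34, 2^16 ≡ 34² = 1156 ≡ 9. Since 19 = 16 + 2 + 1, 2^19 ≡ 9·4·2: 9·4 = 36, then 36·2 = 72 ≡ 35. So 2^19 ≡ 35 (mod 37).
Hence φ⁻¹(2) = 35.

35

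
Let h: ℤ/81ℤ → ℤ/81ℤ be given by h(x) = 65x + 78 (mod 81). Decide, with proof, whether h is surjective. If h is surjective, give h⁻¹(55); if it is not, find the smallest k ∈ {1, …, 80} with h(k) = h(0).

Since gcd(65, 81) = 1, 65 is invertible modulo 81. Euclid's algorithm: 81 = 1·65 + 16, 65 = 4·16 + 1; back-substituting gives 1 = 5·65 − 4·81, so 65⁻¹ ≡ 5 (mod 81).
For any y ∈ ℤ/81ℤ, x = 5(y − 78) mod 81 satisfies h(x) = 65·5(y − 78) + 78 ≡ y (since 65·5 ≡ 1 mod 81). So every y has a preimage.
Thus h is surjective.
Since h is surjective, we find h⁻¹(55): we need 65x ≡ 55 − 78 ≡ 58 (mod 81). Using 65⁻¹ = 5: x ≡ 5·58 = 290 = 3·81 + 47, so x = 47.
Check: h(47) = 65·47 + 78 = 3133 = 38·81 + 55 ≡ 55 (mod 81).

47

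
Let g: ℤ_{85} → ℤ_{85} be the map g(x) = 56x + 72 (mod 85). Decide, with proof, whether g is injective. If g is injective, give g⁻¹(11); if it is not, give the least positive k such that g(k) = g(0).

49

Suppose g(x_1) = g(x_2) in ℤ_{85}. Then 56x_1 + 72 ≡ 56x_2 + 72 (mod 85), hence 56(x_1 − x_2) ≡ 0 (mod 85).
Since gcd(56, 85) = 1, 56 is invertible modulo 85, hence x_1 − x_2 ≡ 0 (mod 85), i.e. x_1 = x_2.
Hence g is injective.
We now compute 56⁻¹ mod 85 explicitly. Euclid's algorithm: 85 = 1·56 + 29, 56 = 1·29 + 27, 29 = 1·27 + 2, 27 = 13·2 + 1; back-substituting gives 1 = 41·56 − 27·85, so 56⁻¹ ≡ 41 (mod 85).
Since g is injective, we find g⁻¹(11): we need 56x ≡ 11 − 72 ≡ 24 (mod 85). Using 56⁻¹ = 41: x ≡ 41·24 = 984 = 11·85 + 49, so x = 49.
Check: g(49) = 56·49 + 72 = 2816 = 33·85 + 11 ≡ 11 (mod 85).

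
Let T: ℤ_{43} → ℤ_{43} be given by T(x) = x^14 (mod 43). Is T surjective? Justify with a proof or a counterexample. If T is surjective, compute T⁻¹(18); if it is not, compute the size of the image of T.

4

T(1) = 1^14 = 1.
T(2): Repeated squaring mod 43: 2^1 ≡ 2, 2^2 ≡ 2² = 4, 2^4 ≡ 4² = 16, 2^8 ≡ 16² = 256 ≡ 41. Since 14 = 8 + 4 + 2, 2^14 ≡ 41·16·4: 41·16 = 656 ≡ 11, then 11·4 = 44 ≡ 1. So 2^14 ≡ 1 (mod 43).
So T(1) = T(2) = 1 while 1 ≠ 2, so T is not injective.
A non-injective map from the 43-element set ℤ_{43} to itself takes at most 42 distinct values, so it cannot be surjective. So T is not surjective.
Since T is not surjective, we determine |image(T)|. Computing x^14 mod 43 for each x (by repeated squaring, reducing mod 43 at every step), the values T(0), T(1), …, T(42) are: 0, 1, 1, 36, 1, 36, 36, 6, 1, 6, 36, 1, 36, 6, 6, 6, 1, 6, 6, 36, 36, 1, 1, 36, 36, 6, 6, 1, 6, 6, 6, 36, 1, 36, 6, 1, 6, 36, 36, 1, 36, 1, 1.
The distinct values are {0, 1, 6, 36}; there are 4 of them.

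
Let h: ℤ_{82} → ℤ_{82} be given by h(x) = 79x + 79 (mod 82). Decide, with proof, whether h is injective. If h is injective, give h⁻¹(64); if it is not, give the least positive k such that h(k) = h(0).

If h(s) = h(t), then 79s ≡ 79t (mod 82). Because gcd(79, 82) = 1, we may cancel 79 to get s ≡ t (mod 82).
Thus h is injective.
We now compute 79⁻¹ mod 82 explicitly. Euclid's algorithm: 82 = 1·79 + 3, 79 = 26·3 + 1; back-substituting gives 1 = 27·79 − 26·82, so 79⁻¹ ≡ 27 (mod 82).
Since h is injective, we compute h⁻¹(64): solve 79x + 79 ≡ 64 (mod 82), i.e. 79x ≡ 67 (mod 82).
Multiplying by 79⁻¹ = 27 gives x ≡ 27·67 = 1809 = 22·82 + 5 ≡ 5 (mod 82).
Check: h(5) = 79·5 + 79 = 474 = 5·82 + 64 ≡ 64 (mod 82).

5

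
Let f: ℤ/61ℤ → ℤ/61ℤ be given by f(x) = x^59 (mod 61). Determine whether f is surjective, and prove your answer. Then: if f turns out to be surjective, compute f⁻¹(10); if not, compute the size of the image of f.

55

Since 61 is prime, the nonzero elements of ℤ/61ℤ form a cyclic group of order 60.
As gcd(59, 60) = 1, raising to the 59th power is a bijection on this group: if x_1^59 ≡ x_2^59 then (x_1x_2^{−1})^59 = 1, and the only element of order dividing gcd(59, 60) = 1 is 1, so x_1 = x_2.
With f(0) = 0 this makes f injective on all of ℤ/61ℤ, hence bijective (finite equal-size domain and codomain). In particular f is surjective.
Since f is surjective, we find the preimage of 10. The inverse of x ↦ x^59 on (ℤ/61ℤ)^× is x ↦ x^59, because 59·59 = 3481 = 58·60 + 1 ≡ 1 (mod 60) and x^{60} = 1 for x ≠ 0 (Fermat). So f⁻¹(10) = 10^59 mod 61.
Repeated squaring mod 61: 10^1 ≡ 10, 10^2 ≡ 10² = 100 ≡ 39, 10^4 ≡ 39² = 1521 ≡ 57, 10^8 ≡ 57² = 3249 ≡ 16, 10^16 ≡ 16² = 256 ≡ 12, 10^32 ≡ 12² = 144 ≡ 22. Since 59 = 32 + 16 + 8 + 2 + 1, 10^59 ≡ 22·12·16·39·10: 22·12 = 264 ≡ 20, then 20·16 = 320 ≡ 15, then 15·39 = 585 ≡ 36, then 36·10 = 360 ≡ 55. So 10^59 ≡ 55 (mod 61).
Hence f⁻¹(10) = 55.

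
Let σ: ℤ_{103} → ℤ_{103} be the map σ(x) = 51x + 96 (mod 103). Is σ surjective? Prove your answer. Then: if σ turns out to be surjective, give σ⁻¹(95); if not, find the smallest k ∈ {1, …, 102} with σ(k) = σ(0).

2

Since gcd(51, 103) = 1, 51 is invertible modulo 103. Euclid's algorithm: 103 = 2·51 + 1; back-substituting gives 1 = 101·51 − 50·103, so 51⁻¹ ≡ 101 (mod 103).
Then y ↦ 101(y − 96) is a two-sided inverse to σ, so every y ∈ ℤ_{103} has a preimage.
Hence σ is surjective.
Since σ is surjective, we find σ⁻¹(95): we need 51x ≡ 95 − 96 ≡ 102 (mod 103). Using 51⁻¹ = 101: x ≡ 101·102 = 10302 = 100·103 + 2, so x = 2.
Check: σ(2) = 51·2 + 96 = 198 = 1·103 + 95 ≡ 95 (mod 103).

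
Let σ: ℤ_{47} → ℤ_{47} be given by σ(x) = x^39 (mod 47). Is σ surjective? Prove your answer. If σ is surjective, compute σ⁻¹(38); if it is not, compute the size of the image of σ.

20

Since 47 is prime, the nonzero elements of ℤ_{47} form a cyclic group of order 46.
As gcd(39, 46) = 1, raising to the 39th power is a bijection on this group: if a^39 ≡ b^39 then (ab^{−1})^39 = 1, and the only element of order dividing gcd(39, 46) = 1 is 1, so a = b.
With σ(0) = 0 this makes σ injective on all of ℤ_{47}, hence bijective (finite equal-size domain and codomain). In particular σ is surjective.
Since σ is surjective, we find the preimage of 38. The inverse of x ↦ x^39 on (ℤ_{47})^× is x ↦ x^13, because 39·13 = 507 = 11·46 + 1 ≡ 1 (mod 46) and x^{46} = 1 for x ≠ 0 (Fermat). So σ⁻¹(38) = 38^13 mod 47.
Repeated squaring mod 47: 38^1 ≡ 38, 38^2 ≡ 38² = 1444 ≡ 34, 38^4 ≡ 34² = 1156 ≡ 28, 38^8 ≡ 28² = 784 ≡ 32. Since 13 = 8 + 4 + 1, 38^13 ≡ 32·28·38: 32·28 = 896 ≡ 3, then 3·38 = 114 ≡ 20. So 38^13 ≡ 20 (mod 47).
Hence σ⁻¹(38) = 20.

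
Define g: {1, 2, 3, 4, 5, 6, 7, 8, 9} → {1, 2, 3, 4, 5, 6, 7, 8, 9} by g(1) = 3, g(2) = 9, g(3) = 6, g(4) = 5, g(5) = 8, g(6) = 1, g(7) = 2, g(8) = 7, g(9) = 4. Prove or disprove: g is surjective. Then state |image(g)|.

Every element of the codomain has a preimage: 1 = g(6), 2 = g(7), 3 = g(1), 4 = g(9), 5 = g(4), 6 = g(3), 7 = g(8), 8 = g(5), 9 = g(2).
Thus g is surjective.
The image of g is {1, 2, 3, 4, 5, 6, 7, 8, 9}, which has 9 elements.

9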